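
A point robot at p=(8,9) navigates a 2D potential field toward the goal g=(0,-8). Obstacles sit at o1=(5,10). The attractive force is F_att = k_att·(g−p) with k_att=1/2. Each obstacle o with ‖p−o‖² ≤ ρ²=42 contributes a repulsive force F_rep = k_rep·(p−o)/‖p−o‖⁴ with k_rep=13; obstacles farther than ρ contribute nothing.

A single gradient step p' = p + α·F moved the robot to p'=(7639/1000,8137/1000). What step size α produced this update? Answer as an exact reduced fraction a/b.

α = 1/10

F_att = 1/2·(g−p) = 1/2·(-8,-17) = (-4.0000,-8.5000)
o1: d²=10 ≤ ρ²=42; F_rep = 13·(3,-1)/10² = (0.3900,-0.1300)
F = F_att + ΣF_rep = (-3.6100,-8.6300)
Δp = p'−p = (-0.3610,-0.8630); α = Δx/Fx = (-361/1000) / (-361/100) = 1/10
check: Δy/Fy = (-863/1000) / (-863/100) = 1/10 ✓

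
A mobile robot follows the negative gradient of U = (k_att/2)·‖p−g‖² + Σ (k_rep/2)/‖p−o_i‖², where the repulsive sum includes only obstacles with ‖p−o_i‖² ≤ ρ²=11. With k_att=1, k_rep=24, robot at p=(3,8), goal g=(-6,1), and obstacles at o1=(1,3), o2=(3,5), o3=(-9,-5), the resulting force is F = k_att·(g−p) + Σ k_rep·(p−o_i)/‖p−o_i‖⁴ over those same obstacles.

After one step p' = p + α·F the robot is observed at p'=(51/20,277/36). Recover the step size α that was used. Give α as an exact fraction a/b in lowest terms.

F_att = 1·(g−p) = 1·(-9,-7) = (-9.0000,-7.0000)
o1: d²=29 > ρ²=11 → inactive
o2: d²=9 ≤ ρ²=11; F_rep = 24·(0,3)/9² = (0.0000,0.8889)
o3: d²=313 > ρ²=11 → inactive
F = F_att + ΣF_rep = (-9.0000,-6.1111)
Δp = p'−p = (-0.4500,-0.3056); α = Δx/Fx = (-9/20) / (-9) = 1/20
check: Δy/Fy = (-11/36) / (-55/9) = 1/20 ✓

α = 1/20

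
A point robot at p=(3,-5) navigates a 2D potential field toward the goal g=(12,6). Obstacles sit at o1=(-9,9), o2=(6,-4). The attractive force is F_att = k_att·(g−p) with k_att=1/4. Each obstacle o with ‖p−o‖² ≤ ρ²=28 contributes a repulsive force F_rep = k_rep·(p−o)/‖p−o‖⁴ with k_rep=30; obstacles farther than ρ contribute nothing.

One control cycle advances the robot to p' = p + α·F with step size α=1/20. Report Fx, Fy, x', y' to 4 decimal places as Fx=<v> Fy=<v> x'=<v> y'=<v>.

F_att = 1/4·(g−p) = 1/4·(9,11) = (2.2500,2.7500)
o1: d²=340 > ρ²=28 → inactive
o2: d²=10 ≤ ρ²=28; F_rep = 30·(-3,-1)/10² = (-0.9000,-0.3000)
F = F_att + ΣF_rep = (1.3500,2.4500)
p' = p + 1/20·F = (3.0675,-4.8775)

Fx=1.3500 Fy=2.4500 x'=3.0675 y'=-4.8775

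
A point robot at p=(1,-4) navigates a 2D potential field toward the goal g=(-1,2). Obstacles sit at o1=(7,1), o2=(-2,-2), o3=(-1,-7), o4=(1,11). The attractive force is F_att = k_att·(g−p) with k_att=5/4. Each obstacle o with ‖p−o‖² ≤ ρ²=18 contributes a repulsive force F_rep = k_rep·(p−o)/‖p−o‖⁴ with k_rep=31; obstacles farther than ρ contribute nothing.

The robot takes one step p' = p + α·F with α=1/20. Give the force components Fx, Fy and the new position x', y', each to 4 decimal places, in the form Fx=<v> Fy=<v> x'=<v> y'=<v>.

F_att = 5/4·(g−p) = 5/4·(-2,6) = (-2.5000,7.5000)
o1: d²=61 > ρ²=18 → inactive
o2: d²=13 ≤ ρ²=18; F_rep = 31·(3,-2)/13² = (0.5503,-0.3669)
o3: d²=13 ≤ ρ²=18; F_rep = 31·(2,3)/13² = (0.3669,0.5503)
o4: d²=225 > ρ²=18 → inactive
F = F_att + ΣF_rep = (-1.5828,7.6834)
p' = p + 1/20·F = (0.9209,-3.6158)

Fx=-1.5828 Fy=7.6834 x'=0.9209 y'=-3.6158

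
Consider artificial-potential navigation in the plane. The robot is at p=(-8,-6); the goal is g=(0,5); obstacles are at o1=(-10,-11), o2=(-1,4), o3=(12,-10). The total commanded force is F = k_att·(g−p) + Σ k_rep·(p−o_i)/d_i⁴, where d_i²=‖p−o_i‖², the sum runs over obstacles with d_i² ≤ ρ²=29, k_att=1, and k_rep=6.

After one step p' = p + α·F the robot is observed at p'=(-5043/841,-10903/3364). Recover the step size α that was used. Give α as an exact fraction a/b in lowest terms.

α = 1/4

F_att = 1·(g−p) = 1·(8,11) = (8.0000,11.0000)
o1: d²=29 ≤ ρ²=29; F_rep = 6·(2,5)/29² = (0.0143,0.0357)
o2: d²=149 > ρ²=29 → inactive
o3: d²=416 > ρ²=29 → inactive
F = F_att + ΣF_rep = (8.0143,11.0357)
Δp = p'−p = (2.0036,2.7589); α = Δx/Fx = (1685/841) / (6740/841) = 1/4
check: Δy/Fy = (9281/3364) / (9281/841) = 1/4 ✓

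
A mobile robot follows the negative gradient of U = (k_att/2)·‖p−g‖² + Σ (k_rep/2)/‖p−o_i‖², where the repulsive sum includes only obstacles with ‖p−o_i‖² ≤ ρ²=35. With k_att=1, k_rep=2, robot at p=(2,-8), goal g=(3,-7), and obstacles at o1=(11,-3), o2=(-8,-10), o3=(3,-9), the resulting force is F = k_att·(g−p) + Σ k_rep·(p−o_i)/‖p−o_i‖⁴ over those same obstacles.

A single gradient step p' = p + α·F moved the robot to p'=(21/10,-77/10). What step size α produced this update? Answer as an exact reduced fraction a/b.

α = 1/5

F_att = 1·(g−p) = 1·(1,1) = (1.0000,1.0000)
o1: d²=106 > ρ²=35 → inactive
o2: d²=104 > ρ²=35 → inactive
o3: d²=2 ≤ ρ²=35; F_rep = 2·(-1,1)/2² = (-0.5000,0.5000)
F = F_att + ΣF_rep = (0.5000,1.5000)
Δp = p'−p = (0.1000,0.3000); α = Δx/Fx = (1/10) / (1/2) = 1/5
check: Δy/Fy = (3/10) / (3/2) = 1/5 ✓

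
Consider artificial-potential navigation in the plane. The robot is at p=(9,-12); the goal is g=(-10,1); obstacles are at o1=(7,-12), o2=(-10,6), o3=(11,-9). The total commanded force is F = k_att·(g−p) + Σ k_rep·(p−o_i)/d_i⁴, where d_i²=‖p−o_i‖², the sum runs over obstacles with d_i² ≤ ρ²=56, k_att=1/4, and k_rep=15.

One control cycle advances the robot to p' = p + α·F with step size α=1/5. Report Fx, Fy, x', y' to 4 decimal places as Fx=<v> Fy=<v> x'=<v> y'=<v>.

F_att = 1/4·(g−p) = 1/4·(-19,13) = (-4.7500,3.2500)
o1: d²=4 ≤ ρ²=56; F_rep = 15·(2,0)/4² = (1.8750,0.0000)
o2: d²=685 > ρ²=56 → inactive
o3: d²=13 ≤ ρ²=56; F_rep = 15·(-2,-3)/13² = (-0.1775,-0.2663)
F = F_att + ΣF_rep = (-3.0525,2.9837)
p' = p + 1/5·F = (8.3895,-11.4033)

Fx=-3.0525 Fy=2.9837 x'=8.3895 y'=-11.4033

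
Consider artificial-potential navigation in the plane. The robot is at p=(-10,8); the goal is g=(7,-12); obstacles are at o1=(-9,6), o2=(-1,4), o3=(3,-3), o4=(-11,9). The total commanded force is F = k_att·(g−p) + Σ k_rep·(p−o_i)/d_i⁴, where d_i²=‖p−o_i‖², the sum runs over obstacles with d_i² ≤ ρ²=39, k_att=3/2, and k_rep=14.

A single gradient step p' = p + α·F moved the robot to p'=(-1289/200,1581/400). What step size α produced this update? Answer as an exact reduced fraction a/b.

F_att = 3/2·(g−p) = 3/2·(17,-20) = (25.5000,-30.0000)
o1: d²=5 ≤ ρ²=39; F_rep = 14·(-1,2)/5² = (-0.5600,1.1200)
o2: d²=97 > ρ²=39 → inactive
o3: d²=290 > ρ²=39 → inactive
o4: d²=2 ≤ ρ²=39; F_rep = 14·(1,-1)/2² = (3.5000,-3.5000)
F = F_att + ΣF_rep = (28.4400,-32.3800)
Δp = p'−p = (3.5550,-4.0475); α = Δx/Fx = (711/200) / (711/25) = 1/8
check: Δy/Fy = (-1619/400) / (-1619/50) = 1/8 ✓

α = 1/8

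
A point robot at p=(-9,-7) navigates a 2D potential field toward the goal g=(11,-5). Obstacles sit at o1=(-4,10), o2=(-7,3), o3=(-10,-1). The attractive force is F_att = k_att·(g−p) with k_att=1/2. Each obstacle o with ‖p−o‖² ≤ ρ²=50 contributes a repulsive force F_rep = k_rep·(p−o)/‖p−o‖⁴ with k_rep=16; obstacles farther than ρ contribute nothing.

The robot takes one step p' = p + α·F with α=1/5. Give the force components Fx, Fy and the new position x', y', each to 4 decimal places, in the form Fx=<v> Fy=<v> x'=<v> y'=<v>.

F_att = 1/2·(g−p) = 1/2·(20,2) = (10.0000,1.0000)
o1: d²=314 > ρ²=50 → inactive
o2: d²=104 > ρ²=50 → inactive
o3: d²=37 ≤ ρ²=50; F_rep = 16·(1,-6)/37² = (0.0117,-0.0701)
F = F_att + ΣF_rep = (10.0117,0.9299)
p' = p + 1/5·F = (-6.9977,-6.8140)

Fx=10.0117 Fy=0.9299 x'=-6.9977 y'=-6.8140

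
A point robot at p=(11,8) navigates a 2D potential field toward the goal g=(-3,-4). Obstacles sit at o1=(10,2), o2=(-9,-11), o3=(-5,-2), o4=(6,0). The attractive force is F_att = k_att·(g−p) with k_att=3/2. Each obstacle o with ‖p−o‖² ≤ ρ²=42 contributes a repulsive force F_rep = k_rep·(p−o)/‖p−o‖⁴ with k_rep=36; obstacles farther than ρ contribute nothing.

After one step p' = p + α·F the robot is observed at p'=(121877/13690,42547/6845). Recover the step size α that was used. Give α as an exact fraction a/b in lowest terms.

F_att = 3/2·(g−p) = 3/2·(-14,-12) = (-21.0000,-18.0000)
o1: d²=37 ≤ ρ²=42; F_rep = 36·(1,6)/37² = (0.0263,0.1578)
o2: d²=761 > ρ²=42 → inactive
o3: d²=356 > ρ²=42 → inactive
o4: d²=89 > ρ²=42 → inactive
F = F_att + ΣF_rep = (-20.9737,-17.8422)
Δp = p'−p = (-2.0974,-1.7842); α = Δx/Fx = (-28713/13690) / (-28713/1369) = 1/10
check: Δy/Fy = (-12213/6845) / (-24426/1369) = 1/10 ✓

α = 1/10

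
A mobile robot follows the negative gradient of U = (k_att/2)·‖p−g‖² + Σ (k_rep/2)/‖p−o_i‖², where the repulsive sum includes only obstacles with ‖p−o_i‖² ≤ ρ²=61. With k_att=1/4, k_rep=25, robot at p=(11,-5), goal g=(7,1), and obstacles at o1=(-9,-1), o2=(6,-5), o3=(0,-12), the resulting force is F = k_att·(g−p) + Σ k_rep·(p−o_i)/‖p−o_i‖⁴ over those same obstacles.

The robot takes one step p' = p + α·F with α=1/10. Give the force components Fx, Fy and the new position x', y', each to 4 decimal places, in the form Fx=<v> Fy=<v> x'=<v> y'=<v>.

Fx=-0.8000 Fy=1.5000 x'=10.9200 y'=-4.8500

F_att = 1/4·(g−p) = 1/4·(-4,6) = (-1.0000,1.5000)
o1: d²=416 > ρ²=61 → inactive
o2: d²=25 ≤ ρ²=61; F_rep = 25·(5,0)/25² = (0.2000,0.0000)
o3: d²=170 > ρ²=61 → inactive
F = F_att + ΣF_rep = (-0.8000,1.5000)
p' = p + 1/10·F = (10.9200,-4.8500)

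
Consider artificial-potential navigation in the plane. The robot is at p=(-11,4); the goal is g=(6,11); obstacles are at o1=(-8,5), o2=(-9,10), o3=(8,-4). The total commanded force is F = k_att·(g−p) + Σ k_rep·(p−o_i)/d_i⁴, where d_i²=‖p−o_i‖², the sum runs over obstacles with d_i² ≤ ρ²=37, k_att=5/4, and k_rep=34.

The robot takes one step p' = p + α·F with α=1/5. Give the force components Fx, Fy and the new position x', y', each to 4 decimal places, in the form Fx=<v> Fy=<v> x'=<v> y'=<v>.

Fx=20.2300 Fy=8.4100 x'=-6.9540 y'=5.6820

F_att = 5/4·(g−p) = 5/4·(17,7) = (21.2500,8.7500)
o1: d²=10 ≤ ρ²=37; F_rep = 34·(-3,-1)/10² = (-1.0200,-0.3400)
o2: d²=40 > ρ²=37 → inactive
o3: d²=425 > ρ²=37 → inactive
F = F_att + ΣF_rep = (20.2300,8.4100)
p' = p + 1/5·F = (-6.9540,5.6820)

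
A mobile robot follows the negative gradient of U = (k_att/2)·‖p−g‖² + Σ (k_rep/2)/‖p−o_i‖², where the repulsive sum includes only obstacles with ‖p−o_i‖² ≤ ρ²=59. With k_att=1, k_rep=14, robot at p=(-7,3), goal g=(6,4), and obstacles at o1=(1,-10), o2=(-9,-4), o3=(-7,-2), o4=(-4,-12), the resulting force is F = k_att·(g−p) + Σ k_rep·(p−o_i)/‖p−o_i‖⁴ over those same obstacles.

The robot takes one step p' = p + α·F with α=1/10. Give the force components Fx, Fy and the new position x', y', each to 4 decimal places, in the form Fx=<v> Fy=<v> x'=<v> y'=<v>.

F_att = 1·(g−p) = 1·(13,1) = (13.0000,1.0000)
o1: d²=233 > ρ²=59 → inactive
o2: d²=53 ≤ ρ²=59; F_rep = 14·(2,7)/53² = (0.0100,0.0349)
o3: d²=25 ≤ ρ²=59; F_rep = 14·(0,5)/25² = (0.0000,0.1120)
o4: d²=234 > ρ²=59 → inactive
F = F_att + ΣF_rep = (13.0100,1.1469)
p' = p + 1/10·F = (-5.6990,3.1147)

Fx=13.0100 Fy=1.1469 x'=-5.6990 y'=3.1147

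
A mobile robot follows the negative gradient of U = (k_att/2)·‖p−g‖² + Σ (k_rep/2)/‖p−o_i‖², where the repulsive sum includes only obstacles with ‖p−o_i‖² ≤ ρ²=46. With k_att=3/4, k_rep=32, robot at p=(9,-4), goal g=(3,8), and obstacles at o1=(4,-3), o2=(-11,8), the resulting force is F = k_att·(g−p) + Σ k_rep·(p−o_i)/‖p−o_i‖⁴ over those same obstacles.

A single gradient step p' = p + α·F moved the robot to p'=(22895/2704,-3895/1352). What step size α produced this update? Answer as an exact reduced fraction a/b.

α = 1/8

F_att = 3/4·(g−p) = 3/4·(-6,12) = (-4.5000,9.0000)
o1: d²=26 ≤ ρ²=46; F_rep = 32·(5,-1)/26² = (0.2367,-0.0473)
o2: d²=544 > ρ²=46 → inactive
F = F_att + ΣF_rep = (-4.2633,8.9527)
Δp = p'−p = (-0.5329,1.1191); α = Δx/Fx = (-1441/2704) / (-1441/338) = 1/8
check: Δy/Fy = (1513/1352) / (1513/169) = 1/8 ✓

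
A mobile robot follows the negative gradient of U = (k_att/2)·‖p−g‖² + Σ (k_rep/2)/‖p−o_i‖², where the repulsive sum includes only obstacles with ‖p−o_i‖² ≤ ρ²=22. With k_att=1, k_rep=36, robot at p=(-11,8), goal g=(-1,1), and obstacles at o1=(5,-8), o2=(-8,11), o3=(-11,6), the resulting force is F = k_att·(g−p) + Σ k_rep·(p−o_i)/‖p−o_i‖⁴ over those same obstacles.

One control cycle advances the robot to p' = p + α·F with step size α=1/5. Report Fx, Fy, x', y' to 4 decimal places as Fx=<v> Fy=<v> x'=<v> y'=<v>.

Fx=9.6667 Fy=-2.8333 x'=-9.0667 y'=7.4333

F_att = 1·(g−p) = 1·(10,-7) = (10.0000,-7.0000)
o1: d²=512 > ρ²=22 → inactive
o2: d²=18 ≤ ρ²=22; F_rep = 36·(-3,-3)/18² = (-0.3333,-0.3333)
o3: d²=4 ≤ ρ²=22; F_rep = 36·(0,2)/4² = (0.0000,4.5000)
F = F_att + ΣF_rep = (9.6667,-2.8333)
p' = p + 1/5·F = (-9.0667,7.4333)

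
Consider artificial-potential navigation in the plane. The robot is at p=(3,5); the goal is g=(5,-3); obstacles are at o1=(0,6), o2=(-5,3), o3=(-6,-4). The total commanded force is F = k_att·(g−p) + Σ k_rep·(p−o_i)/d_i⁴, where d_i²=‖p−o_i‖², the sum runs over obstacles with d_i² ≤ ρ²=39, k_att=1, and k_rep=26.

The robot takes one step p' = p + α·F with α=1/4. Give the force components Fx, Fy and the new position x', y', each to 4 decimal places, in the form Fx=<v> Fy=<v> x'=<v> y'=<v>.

F_att = 1·(g−p) = 1·(2,-8) = (2.0000,-8.0000)
o1: d²=10 ≤ ρ²=39; F_rep = 26·(3,-1)/10² = (0.7800,-0.2600)
o2: d²=68 > ρ²=39 → inactive
o3: d²=162 > ρ²=39 → inactive
F = F_att + ΣF_rep = (2.7800,-8.2600)
p' = p + 1/4·F = (3.6950,2.9350)

Fx=2.7800 Fy=-8.2600 x'=3.6950 y'=2.9350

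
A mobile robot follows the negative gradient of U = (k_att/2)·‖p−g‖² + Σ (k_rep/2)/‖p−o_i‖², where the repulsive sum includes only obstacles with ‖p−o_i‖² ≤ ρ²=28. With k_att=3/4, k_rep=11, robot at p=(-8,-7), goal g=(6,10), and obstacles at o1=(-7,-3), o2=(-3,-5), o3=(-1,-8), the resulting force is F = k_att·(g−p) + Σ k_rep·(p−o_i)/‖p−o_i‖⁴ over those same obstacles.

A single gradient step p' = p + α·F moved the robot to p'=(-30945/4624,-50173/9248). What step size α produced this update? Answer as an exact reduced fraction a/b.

F_att = 3/4·(g−p) = 3/4·(14,17) = (10.5000,12.7500)
o1: d²=17 ≤ ρ²=28; F_rep = 11·(-1,-4)/17² = (-0.0381,-0.1522)
o2: d²=29 > ρ²=28 → inactive
o3: d²=50 > ρ²=28 → inactive
F = F_att + ΣF_rep = (10.4619,12.5978)
Δp = p'−p = (1.3077,1.5747); α = Δx/Fx = (6047/4624) / (6047/578) = 1/8
check: Δy/Fy = (14563/9248) / (14563/1156) = 1/8 ✓

α = 1/8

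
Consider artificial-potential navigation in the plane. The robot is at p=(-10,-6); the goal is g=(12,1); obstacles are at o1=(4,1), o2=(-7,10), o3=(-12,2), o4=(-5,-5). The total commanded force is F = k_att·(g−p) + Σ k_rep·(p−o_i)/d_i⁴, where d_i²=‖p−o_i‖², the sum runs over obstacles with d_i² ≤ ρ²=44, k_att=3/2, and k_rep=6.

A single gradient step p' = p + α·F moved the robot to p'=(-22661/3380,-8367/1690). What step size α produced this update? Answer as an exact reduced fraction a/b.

α = 1/10

F_att = 3/2·(g−p) = 3/2·(22,7) = (33.0000,10.5000)
o1: d²=245 > ρ²=44 → inactive
o2: d²=265 > ρ²=44 → inactive
o3: d²=68 > ρ²=44 → inactive
o4: d²=26 ≤ ρ²=44; F_rep = 6·(-5,-1)/26² = (-0.0444,-0.0089)
F = F_att + ΣF_rep = (32.9556,10.4911)
Δp = p'−p = (3.2956,1.0491); α = Δx/Fx = (11139/3380) / (11139/338) = 1/10
check: Δy/Fy = (1773/1690) / (1773/169) = 1/10 ✓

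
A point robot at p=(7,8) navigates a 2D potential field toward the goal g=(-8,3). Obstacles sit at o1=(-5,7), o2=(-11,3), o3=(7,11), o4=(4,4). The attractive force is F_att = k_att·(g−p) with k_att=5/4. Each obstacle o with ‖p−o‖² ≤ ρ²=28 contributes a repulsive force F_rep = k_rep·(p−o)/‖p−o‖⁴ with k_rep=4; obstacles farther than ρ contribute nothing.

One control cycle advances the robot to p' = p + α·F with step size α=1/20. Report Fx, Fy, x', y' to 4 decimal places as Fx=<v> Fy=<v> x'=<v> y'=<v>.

Fx=-18.7308 Fy=-6.3725 x'=6.0635 y'=7.6814

F_att = 5/4·(g−p) = 5/4·(-15,-5) = (-18.7500,-6.2500)
o1: d²=145 > ρ²=28 → inactive
o2: d²=349 > ρ²=28 → inactive
o3: d²=9 ≤ ρ²=28; F_rep = 4·(0,-3)/9² = (0.0000,-0.1481)
o4: d²=25 ≤ ρ²=28; F_rep = 4·(3,4)/25² = (0.0192,0.0256)
F = F_att + ΣF_rep = (-18.7308,-6.3725)
p' = p + 1/20·F = (6.0635,7.6814)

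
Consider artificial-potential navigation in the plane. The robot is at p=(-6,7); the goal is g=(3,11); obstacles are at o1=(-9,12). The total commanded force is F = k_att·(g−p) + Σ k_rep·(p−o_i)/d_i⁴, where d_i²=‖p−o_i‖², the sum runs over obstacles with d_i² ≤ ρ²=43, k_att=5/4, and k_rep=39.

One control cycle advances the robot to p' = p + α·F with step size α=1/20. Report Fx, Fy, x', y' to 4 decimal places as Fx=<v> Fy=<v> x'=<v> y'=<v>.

Fx=11.3512 Fy=4.8313 x'=-5.4324 y'=7.2416

F_att = 5/4·(g−p) = 5/4·(9,4) = (11.2500,5.0000)
o1: d²=34 ≤ ρ²=43; F_rep = 39·(3,-5)/34² = (0.1012,-0.1687)
F = F_att + ΣF_rep = (11.3512,4.8313)
p' = p + 1/20·F = (-5.4324,7.2416)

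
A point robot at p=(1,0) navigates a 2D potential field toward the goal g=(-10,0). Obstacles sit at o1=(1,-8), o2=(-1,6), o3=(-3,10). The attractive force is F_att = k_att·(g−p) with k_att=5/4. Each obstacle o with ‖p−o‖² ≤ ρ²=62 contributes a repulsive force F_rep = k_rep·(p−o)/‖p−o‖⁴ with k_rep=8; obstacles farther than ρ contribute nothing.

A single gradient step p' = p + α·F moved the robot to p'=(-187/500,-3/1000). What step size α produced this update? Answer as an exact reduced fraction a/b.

F_att = 5/4·(g−p) = 5/4·(-11,0) = (-13.7500,0.0000)
o1: d²=64 > ρ²=62 → inactive
o2: d²=40 ≤ ρ²=62; F_rep = 8·(2,-6)/40² = (0.0100,-0.0300)
o3: d²=116 > ρ²=62 → inactive
F = F_att + ΣF_rep = (-13.7400,-0.0300)
Δp = p'−p = (-1.3740,-0.0030); α = Δx/Fx = (-687/500) / (-687/50) = 1/10
check: Δy/Fy = (-3/1000) / (-3/100) = 1/10 ✓

α = 1/10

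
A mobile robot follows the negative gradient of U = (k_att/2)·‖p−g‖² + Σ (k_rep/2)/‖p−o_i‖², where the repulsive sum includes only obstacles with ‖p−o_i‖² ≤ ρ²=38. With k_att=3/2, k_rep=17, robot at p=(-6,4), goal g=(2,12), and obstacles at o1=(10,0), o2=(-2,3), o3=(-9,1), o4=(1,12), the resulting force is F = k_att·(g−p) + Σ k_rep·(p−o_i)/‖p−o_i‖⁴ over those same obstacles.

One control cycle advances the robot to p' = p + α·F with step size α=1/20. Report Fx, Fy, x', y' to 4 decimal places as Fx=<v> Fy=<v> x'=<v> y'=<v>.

F_att = 3/2·(g−p) = 3/2·(8,8) = (12.0000,12.0000)
o1: d²=272 > ρ²=38 → inactive
o2: d²=17 ≤ ρ²=38; F_rep = 17·(-4,1)/17² = (-0.2353,0.0588)
o3: d²=18 ≤ ρ²=38; F_rep = 17·(3,3)/18² = (0.1574,0.1574)
o4: d²=113 > ρ²=38 → inactive
F = F_att + ΣF_rep = (11.9221,12.2162)
p' = p + 1/20·F = (-5.4039,4.6108)

Fx=11.9221 Fy=12.2162 x'=-5.4039 y'=4.6108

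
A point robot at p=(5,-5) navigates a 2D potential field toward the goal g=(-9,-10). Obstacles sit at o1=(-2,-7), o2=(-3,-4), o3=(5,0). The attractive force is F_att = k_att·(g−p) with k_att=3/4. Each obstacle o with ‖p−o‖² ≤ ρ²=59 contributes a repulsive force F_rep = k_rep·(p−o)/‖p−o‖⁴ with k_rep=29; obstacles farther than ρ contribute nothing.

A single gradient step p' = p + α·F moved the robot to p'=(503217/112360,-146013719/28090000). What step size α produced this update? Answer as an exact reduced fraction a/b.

α = 1/20

F_att = 3/4·(g−p) = 3/4·(-14,-5) = (-10.5000,-3.7500)
o1: d²=53 ≤ ρ²=59; F_rep = 29·(7,2)/53² = (0.0723,0.0206)
o2: d²=65 > ρ²=59 → inactive
o3: d²=25 ≤ ρ²=59; F_rep = 29·(0,-5)/25² = (0.0000,-0.2320)
F = F_att + ΣF_rep = (-10.4277,-3.9614)
Δp = p'−p = (-0.5214,-0.1981); α = Δx/Fx = (-58583/112360) / (-58583/5618) = 1/20
check: Δy/Fy = (-5563719/28090000) / (-5563719/1404500) = 1/20 ✓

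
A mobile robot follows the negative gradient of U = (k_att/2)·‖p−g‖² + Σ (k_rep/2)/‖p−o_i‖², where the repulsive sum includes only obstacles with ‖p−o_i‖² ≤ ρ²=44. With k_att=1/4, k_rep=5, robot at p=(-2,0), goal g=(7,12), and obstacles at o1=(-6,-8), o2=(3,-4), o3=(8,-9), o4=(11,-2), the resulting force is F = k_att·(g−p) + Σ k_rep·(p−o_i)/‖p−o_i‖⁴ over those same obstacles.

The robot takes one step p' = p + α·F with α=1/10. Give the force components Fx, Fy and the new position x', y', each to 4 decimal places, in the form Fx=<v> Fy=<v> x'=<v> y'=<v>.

Fx=2.2351 Fy=3.0119 x'=-1.7765 y'=0.3012

F_att = 1/4·(g−p) = 1/4·(9,12) = (2.2500,3.0000)
o1: d²=80 > ρ²=44 → inactive
o2: d²=41 ≤ ρ²=44; F_rep = 5·(-5,4)/41² = (-0.0149,0.0119)
o3: d²=181 > ρ²=44 → inactive
o4: d²=173 > ρ²=44 → inactive
F = F_att + ΣF_rep = (2.2351,3.0119)
p' = p + 1/10·F = (-1.7765,0.3012)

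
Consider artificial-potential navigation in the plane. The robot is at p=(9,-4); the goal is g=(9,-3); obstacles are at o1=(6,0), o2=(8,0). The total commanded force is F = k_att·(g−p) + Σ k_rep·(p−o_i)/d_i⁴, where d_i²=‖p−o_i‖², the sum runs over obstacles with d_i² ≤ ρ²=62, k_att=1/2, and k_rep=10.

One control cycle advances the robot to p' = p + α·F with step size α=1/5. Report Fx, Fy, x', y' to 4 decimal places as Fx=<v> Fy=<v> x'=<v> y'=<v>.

F_att = 1/2·(g−p) = 1/2·(0,1) = (0.0000,0.5000)
o1: d²=25 ≤ ρ²=62; F_rep = 10·(3,-4)/25² = (0.0480,-0.0640)
o2: d²=17 ≤ ρ²=62; F_rep = 10·(1,-4)/17² = (0.0346,-0.1384)
F = F_att + ΣF_rep = (0.0826,0.2976)
p' = p + 1/5·F = (9.0165,-3.9405)

Fx=0.0826 Fy=0.2976 x'=9.0165 y'=-3.9405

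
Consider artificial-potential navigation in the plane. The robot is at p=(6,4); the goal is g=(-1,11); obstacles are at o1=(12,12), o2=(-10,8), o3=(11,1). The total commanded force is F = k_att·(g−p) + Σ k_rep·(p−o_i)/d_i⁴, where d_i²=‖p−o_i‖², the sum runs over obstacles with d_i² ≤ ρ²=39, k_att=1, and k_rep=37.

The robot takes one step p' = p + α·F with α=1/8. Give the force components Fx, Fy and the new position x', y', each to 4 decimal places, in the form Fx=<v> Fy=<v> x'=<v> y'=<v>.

Fx=-7.1600 Fy=7.0960 x'=5.1050 y'=4.8870

F_att = 1·(g−p) = 1·(-7,7) = (-7.0000,7.0000)
o1: d²=100 > ρ²=39 → inactive
o2: d²=272 > ρ²=39 → inactive
o3: d²=34 ≤ ρ²=39; F_rep = 37·(-5,3)/34² = (-0.1600,0.0960)
F = F_att + ΣF_rep = (-7.1600,7.0960)
p' = p + 1/8·F = (5.1050,4.8870)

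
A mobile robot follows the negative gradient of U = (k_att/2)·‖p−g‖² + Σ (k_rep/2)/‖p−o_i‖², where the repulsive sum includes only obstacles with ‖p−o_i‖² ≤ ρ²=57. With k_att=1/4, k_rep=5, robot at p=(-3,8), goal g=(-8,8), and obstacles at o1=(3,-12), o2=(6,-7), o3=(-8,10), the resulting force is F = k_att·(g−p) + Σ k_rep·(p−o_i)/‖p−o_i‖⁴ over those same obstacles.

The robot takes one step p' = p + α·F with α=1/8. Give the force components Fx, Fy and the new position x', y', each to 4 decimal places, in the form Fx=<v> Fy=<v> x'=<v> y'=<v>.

F_att = 1/4·(g−p) = 1/4·(-5,0) = (-1.2500,0.0000)
o1: d²=436 > ρ²=57 → inactive
o2: d²=306 > ρ²=57 → inactive
o3: d²=29 ≤ ρ²=57; F_rep = 5·(5,-2)/29² = (0.0297,-0.0119)
F = F_att + ΣF_rep = (-1.2203,-0.0119)
p' = p + 1/8·F = (-3.1525,7.9985)

Fx=-1.2203 Fy=-0.0119 x'=-3.1525 y'=7.9985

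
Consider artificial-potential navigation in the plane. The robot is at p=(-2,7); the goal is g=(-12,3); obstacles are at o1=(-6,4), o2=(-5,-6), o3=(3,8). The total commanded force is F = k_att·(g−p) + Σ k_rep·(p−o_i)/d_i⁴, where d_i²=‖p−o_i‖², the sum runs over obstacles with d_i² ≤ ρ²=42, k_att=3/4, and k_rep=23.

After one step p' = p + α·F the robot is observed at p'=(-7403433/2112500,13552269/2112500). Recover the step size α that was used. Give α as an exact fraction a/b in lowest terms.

F_att = 3/4·(g−p) = 3/4·(-10,-4) = (-7.5000,-3.0000)
o1: d²=25 ≤ ρ²=42; F_rep = 23·(4,3)/25² = (0.1472,0.1104)
o2: d²=178 > ρ²=42 → inactive
o3: d²=26 ≤ ρ²=42; F_rep = 23·(-5,-1)/26² = (-0.1701,-0.0340)
F = F_att + ΣF_rep = (-7.5229,-2.9236)
Δp = p'−p = (-1.5046,-0.5847); α = Δx/Fx = (-3178433/2112500) / (-3178433/422500) = 1/5
check: Δy/Fy = (-1235231/2112500) / (-1235231/422500) = 1/5 ✓

α = 1/5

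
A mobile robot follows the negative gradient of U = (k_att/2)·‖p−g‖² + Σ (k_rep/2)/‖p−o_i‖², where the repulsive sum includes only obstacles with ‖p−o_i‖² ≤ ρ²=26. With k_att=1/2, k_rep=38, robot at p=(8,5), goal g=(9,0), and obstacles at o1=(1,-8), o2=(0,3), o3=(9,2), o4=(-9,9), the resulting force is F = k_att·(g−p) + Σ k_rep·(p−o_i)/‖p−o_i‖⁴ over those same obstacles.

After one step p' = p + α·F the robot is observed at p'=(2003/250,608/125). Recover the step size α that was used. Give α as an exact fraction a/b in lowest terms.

α = 1/10

F_att = 1/2·(g−p) = 1/2·(1,-5) = (0.5000,-2.5000)
o1: d²=218 > ρ²=26 → inactive
o2: d²=68 > ρ²=26 → inactive
o3: d²=10 ≤ ρ²=26; F_rep = 38·(-1,3)/10² = (-0.3800,1.1400)
o4: d²=305 > ρ²=26 → inactive
F = F_att + ΣF_rep = (0.1200,-1.3600)
Δp = p'−p = (0.0120,-0.1360); α = Δx/Fx = (3/250) / (3/25) = 1/10
check: Δy/Fy = (-17/125) / (-34/25) = 1/10 ✓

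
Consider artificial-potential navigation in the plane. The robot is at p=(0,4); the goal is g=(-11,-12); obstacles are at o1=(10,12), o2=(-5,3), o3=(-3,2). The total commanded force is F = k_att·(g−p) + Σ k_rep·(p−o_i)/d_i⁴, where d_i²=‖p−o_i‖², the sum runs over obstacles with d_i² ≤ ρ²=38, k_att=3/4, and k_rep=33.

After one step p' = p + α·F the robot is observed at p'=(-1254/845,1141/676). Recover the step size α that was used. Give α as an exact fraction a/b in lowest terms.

α = 1/5

F_att = 3/4·(g−p) = 3/4·(-11,-16) = (-8.2500,-12.0000)
o1: d²=164 > ρ²=38 → inactive
o2: d²=26 ≤ ρ²=38; F_rep = 33·(5,1)/26² = (0.2441,0.0488)
o3: d²=13 ≤ ρ²=38; F_rep = 33·(3,2)/13² = (0.5858,0.3905)
F = F_att + ΣF_rep = (-7.4201,-11.5607)
Δp = p'−p = (-1.4840,-2.3121); α = Δx/Fx = (-1254/845) / (-1254/169) = 1/5
check: Δy/Fy = (-1563/676) / (-7815/676) = 1/5 ✓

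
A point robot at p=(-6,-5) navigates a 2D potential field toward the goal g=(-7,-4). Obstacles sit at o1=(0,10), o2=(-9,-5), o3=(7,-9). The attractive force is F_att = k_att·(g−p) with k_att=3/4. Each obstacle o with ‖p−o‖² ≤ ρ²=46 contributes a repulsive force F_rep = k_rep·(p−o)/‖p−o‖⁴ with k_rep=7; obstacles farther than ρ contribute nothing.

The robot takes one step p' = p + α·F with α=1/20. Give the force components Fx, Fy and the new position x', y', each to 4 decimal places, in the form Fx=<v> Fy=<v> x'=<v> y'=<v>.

Fx=-0.4907 Fy=0.7500 x'=-6.0245 y'=-4.9625

F_att = 3/4·(g−p) = 3/4·(-1,1) = (-0.7500,0.7500)
o1: d²=261 > ρ²=46 → inactive
o2: d²=9 ≤ ρ²=46; F_rep = 7·(3,0)/9² = (0.2593,0.0000)
o3: d²=185 > ρ²=46 → inactive
F = F_att + ΣF_rep = (-0.4907,0.7500)
p' = p + 1/20·F = (-6.0245,-4.9625)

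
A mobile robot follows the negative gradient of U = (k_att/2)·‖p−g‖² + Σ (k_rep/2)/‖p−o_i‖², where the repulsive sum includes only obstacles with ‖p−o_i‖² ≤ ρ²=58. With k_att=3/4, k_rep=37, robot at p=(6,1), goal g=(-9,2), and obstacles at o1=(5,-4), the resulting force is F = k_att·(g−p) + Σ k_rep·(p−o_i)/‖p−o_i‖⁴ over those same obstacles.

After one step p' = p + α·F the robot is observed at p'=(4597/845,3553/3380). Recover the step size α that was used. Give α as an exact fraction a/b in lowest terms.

α = 1/20

F_att = 3/4·(g−p) = 3/4·(-15,1) = (-11.2500,0.7500)
o1: d²=26 ≤ ρ²=58; F_rep = 37·(1,5)/26² = (0.0547,0.2737)
F = F_att + ΣF_rep = (-11.1953,1.0237)
Δp = p'−p = (-0.5598,0.0512); α = Δx/Fx = (-473/845) / (-1892/169) = 1/20
check: Δy/Fy = (173/3380) / (173/169) = 1/20 ✓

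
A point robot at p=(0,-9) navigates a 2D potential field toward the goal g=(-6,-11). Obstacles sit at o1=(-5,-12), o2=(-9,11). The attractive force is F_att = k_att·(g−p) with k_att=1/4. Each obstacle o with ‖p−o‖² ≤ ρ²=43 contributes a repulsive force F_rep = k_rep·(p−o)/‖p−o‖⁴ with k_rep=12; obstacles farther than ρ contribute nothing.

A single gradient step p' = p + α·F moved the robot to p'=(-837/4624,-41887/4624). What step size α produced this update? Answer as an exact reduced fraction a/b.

α = 1/8

F_att = 1/4·(g−p) = 1/4·(-6,-2) = (-1.5000,-0.5000)
o1: d²=34 ≤ ρ²=43; F_rep = 12·(5,3)/34² = (0.0519,0.0311)
o2: d²=481 > ρ²=43 → inactive
F = F_att + ΣF_rep = (-1.4481,-0.4689)
Δp = p'−p = (-0.1810,-0.0586); α = Δx/Fx = (-837/4624) / (-837/578) = 1/8
check: Δy/Fy = (-271/4624) / (-271/578) = 1/8 ✓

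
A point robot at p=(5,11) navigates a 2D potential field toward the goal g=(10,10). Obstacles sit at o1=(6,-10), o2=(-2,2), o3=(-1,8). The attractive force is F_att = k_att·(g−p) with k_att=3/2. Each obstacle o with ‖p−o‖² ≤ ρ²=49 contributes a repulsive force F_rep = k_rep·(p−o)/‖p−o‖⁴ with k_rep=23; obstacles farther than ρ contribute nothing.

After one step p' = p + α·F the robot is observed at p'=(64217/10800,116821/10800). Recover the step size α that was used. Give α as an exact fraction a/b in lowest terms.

F_att = 3/2·(g−p) = 3/2·(5,-1) = (7.5000,-1.5000)
o1: d²=442 > ρ²=49 → inactive
o2: d²=130 > ρ²=49 → inactive
o3: d²=45 ≤ ρ²=49; F_rep = 23·(6,3)/45² = (0.0681,0.0341)
F = F_att + ΣF_rep = (7.5681,-1.4659)
Δp = p'−p = (0.9460,-0.1832); α = Δx/Fx = (10217/10800) / (10217/1350) = 1/8
check: Δy/Fy = (-1979/10800) / (-1979/1350) = 1/8 ✓

α = 1/8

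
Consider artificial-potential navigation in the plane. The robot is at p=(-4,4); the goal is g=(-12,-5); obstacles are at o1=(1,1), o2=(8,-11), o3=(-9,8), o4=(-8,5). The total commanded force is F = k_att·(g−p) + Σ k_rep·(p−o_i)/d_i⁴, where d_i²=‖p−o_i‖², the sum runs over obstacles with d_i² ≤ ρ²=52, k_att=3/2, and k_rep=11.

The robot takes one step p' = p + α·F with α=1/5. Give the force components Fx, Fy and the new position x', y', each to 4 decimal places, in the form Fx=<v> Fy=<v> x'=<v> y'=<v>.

Fx=-11.8626 Fy=-13.5357 x'=-6.3725 y'=1.2929

F_att = 3/2·(g−p) = 3/2·(-8,-9) = (-12.0000,-13.5000)
o1: d²=34 ≤ ρ²=52; F_rep = 11·(-5,3)/34² = (-0.0476,0.0285)
o2: d²=369 > ρ²=52 → inactive
o3: d²=41 ≤ ρ²=52; F_rep = 11·(5,-4)/41² = (0.0327,-0.0262)
o4: d²=17 ≤ ρ²=52; F_rep = 11·(4,-1)/17² = (0.1522,-0.0381)
F = F_att + ΣF_rep = (-11.8626,-13.5357)
p' = p + 1/5·F = (-6.3725,1.2929)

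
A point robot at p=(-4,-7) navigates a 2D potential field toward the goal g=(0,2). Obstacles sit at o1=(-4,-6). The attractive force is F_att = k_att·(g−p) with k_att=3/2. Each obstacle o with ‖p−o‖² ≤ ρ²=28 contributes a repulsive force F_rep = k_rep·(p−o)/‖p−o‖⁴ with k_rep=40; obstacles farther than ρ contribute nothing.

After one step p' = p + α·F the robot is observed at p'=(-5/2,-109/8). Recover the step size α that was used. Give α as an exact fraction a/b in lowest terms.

α = 1/4

F_att = 3/2·(g−p) = 3/2·(4,9) = (6.0000,13.5000)
o1: d²=1 ≤ ρ²=28; F_rep = 40·(0,-1)/1² = (0.0000,-40.0000)
F = F_att + ΣF_rep = (6.0000,-26.5000)
Δp = p'−p = (1.5000,-6.6250); α = Δx/Fx = (3/2) / (6) = 1/4
check: Δy/Fy = (-53/8) / (-53/2) = 1/4 ✓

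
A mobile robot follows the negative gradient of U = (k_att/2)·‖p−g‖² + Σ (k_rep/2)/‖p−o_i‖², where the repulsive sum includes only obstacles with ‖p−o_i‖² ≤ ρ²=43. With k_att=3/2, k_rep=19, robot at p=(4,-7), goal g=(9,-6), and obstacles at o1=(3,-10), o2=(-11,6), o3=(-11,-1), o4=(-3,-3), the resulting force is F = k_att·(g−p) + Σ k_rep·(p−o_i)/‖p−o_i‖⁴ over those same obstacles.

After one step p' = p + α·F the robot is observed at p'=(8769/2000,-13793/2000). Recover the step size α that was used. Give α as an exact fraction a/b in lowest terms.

α = 1/20

F_att = 3/2·(g−p) = 3/2·(5,1) = (7.5000,1.5000)
o1: d²=10 ≤ ρ²=43; F_rep = 19·(1,3)/10² = (0.1900,0.5700)
o2: d²=394 > ρ²=43 → inactive
o3: d²=261 > ρ²=43 → inactive
o4: d²=65 > ρ²=43 → inactive
F = F_att + ΣF_rep = (7.6900,2.0700)
Δp = p'−p = (0.3845,0.1035); α = Δx/Fx = (769/2000) / (769/100) = 1/20
check: Δy/Fy = (207/2000) / (207/100) = 1/20 ✓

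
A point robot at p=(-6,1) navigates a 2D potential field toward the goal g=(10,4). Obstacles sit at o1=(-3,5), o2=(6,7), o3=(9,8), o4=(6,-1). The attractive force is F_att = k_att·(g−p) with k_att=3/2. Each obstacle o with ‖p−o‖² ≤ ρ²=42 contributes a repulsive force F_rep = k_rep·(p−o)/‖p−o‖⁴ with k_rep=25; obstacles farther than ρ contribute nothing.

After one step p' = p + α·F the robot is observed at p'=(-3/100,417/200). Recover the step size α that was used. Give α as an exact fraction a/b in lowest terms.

α = 1/4

F_att = 3/2·(g−p) = 3/2·(16,3) = (24.0000,4.5000)
o1: d²=25 ≤ ρ²=42; F_rep = 25·(-3,-4)/25² = (-0.1200,-0.1600)
o2: d²=180 > ρ²=42 → inactive
o3: d²=274 > ρ²=42 → inactive
o4: d²=148 > ρ²=42 → inactive
F = F_att + ΣF_rep = (23.8800,4.3400)
Δp = p'−p = (5.9700,1.0850); α = Δx/Fx = (597/100) / (597/25) = 1/4
check: Δy/Fy = (217/200) / (217/50) = 1/4 ✓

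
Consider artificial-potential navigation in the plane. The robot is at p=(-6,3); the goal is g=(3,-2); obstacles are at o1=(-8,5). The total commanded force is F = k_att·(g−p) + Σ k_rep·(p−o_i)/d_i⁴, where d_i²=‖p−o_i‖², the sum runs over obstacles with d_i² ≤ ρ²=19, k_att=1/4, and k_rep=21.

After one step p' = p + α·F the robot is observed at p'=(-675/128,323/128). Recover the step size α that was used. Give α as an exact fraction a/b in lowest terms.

F_att = 1/4·(g−p) = 1/4·(9,-5) = (2.2500,-1.2500)
o1: d²=8 ≤ ρ²=19; F_rep = 21·(2,-2)/8² = (0.6562,-0.6562)
F = F_att + ΣF_rep = (2.9062,-1.9062)
Δp = p'−p = (0.7266,-0.4766); α = Δx/Fx = (93/128) / (93/32) = 1/4
check: Δy/Fy = (-61/128) / (-61/32) = 1/4 ✓

α = 1/4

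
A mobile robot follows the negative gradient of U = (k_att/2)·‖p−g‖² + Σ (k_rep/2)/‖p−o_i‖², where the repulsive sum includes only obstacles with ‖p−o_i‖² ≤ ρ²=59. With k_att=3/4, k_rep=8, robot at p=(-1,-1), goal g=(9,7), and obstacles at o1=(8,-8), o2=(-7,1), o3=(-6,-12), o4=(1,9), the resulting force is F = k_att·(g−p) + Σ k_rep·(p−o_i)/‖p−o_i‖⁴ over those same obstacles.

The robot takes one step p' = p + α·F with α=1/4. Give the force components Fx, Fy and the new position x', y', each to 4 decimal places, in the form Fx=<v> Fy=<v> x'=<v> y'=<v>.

F_att = 3/4·(g−p) = 3/4·(10,8) = (7.5000,6.0000)
o1: d²=130 > ρ²=59 → inactive
o2: d²=40 ≤ ρ²=59; F_rep = 8·(6,-2)/40² = (0.0300,-0.0100)
o3: d²=146 > ρ²=59 → inactive
o4: d²=104 > ρ²=59 → inactive
F = F_att + ΣF_rep = (7.5300,5.9900)
p' = p + 1/4·F = (0.8825,0.4975)

Fx=7.5300 Fy=5.9900 x'=0.8825 y'=0.4975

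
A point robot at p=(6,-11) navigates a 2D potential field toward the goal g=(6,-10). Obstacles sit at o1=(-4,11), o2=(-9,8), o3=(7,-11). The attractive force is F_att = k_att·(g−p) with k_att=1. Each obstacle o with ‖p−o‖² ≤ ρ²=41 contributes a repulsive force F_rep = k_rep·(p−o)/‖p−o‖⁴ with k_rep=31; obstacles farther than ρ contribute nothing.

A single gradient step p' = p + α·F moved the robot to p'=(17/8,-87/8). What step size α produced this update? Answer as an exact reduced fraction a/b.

F_att = 1·(g−p) = 1·(0,1) = (0.0000,1.0000)
o1: d²=584 > ρ²=41 → inactive
o2: d²=586 > ρ²=41 → inactive
o3: d²=1 ≤ ρ²=41; F_rep = 31·(-1,0)/1² = (-31.0000,0.0000)
F = F_att + ΣF_rep = (-31.0000,1.0000)
Δp = p'−p = (-3.8750,0.1250); α = Δx/Fx = (-31/8) / (-31) = 1/8
check: Δy/Fy = (1/8) / (1) = 1/8 ✓

α = 1/8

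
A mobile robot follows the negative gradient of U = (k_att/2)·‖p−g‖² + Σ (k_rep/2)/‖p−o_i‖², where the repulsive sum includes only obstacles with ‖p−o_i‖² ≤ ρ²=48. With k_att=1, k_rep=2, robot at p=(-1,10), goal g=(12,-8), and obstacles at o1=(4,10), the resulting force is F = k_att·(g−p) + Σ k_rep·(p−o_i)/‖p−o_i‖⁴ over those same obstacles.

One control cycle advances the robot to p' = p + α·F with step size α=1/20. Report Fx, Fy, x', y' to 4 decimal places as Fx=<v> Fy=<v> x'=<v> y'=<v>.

Fx=12.9840 Fy=-18.0000 x'=-0.3508 y'=9.1000

F_att = 1·(g−p) = 1·(13,-18) = (13.0000,-18.0000)
o1: d²=25 ≤ ρ²=48; F_rep = 2·(-5,0)/25² = (-0.0160,0.0000)
F = F_att + ΣF_rep = (12.9840,-18.0000)
p' = p + 1/20·F = (-0.3508,9.1000)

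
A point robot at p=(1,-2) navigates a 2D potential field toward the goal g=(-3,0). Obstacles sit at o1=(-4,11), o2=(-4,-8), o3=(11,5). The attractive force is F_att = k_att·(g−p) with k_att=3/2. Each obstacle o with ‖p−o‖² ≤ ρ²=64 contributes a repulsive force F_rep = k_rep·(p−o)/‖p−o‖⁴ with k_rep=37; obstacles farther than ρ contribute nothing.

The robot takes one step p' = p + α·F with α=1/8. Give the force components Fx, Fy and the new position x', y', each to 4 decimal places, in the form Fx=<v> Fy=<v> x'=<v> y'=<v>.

F_att = 3/2·(g−p) = 3/2·(-4,2) = (-6.0000,3.0000)
o1: d²=194 > ρ²=64 → inactive
o2: d²=61 ≤ ρ²=64; F_rep = 37·(5,6)/61² = (0.0497,0.0597)
o3: d²=149 > ρ²=64 → inactive
F = F_att + ΣF_rep = (-5.9503,3.0597)
p' = p + 1/8·F = (0.2562,-1.6175)

Fx=-5.9503 Fy=3.0597 x'=0.2562 y'=-1.6175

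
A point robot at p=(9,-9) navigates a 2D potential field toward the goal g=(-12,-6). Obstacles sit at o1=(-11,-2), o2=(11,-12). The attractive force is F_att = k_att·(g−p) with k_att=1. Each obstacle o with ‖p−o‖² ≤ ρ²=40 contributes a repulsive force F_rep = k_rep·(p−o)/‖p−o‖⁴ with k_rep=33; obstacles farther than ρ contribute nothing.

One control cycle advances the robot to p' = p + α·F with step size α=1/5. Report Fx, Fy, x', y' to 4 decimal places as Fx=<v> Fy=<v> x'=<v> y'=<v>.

F_att = 1·(g−p) = 1·(-21,3) = (-21.0000,3.0000)
o1: d²=449 > ρ²=40 → inactive
o2: d²=13 ≤ ρ²=40; F_rep = 33·(-2,3)/13² = (-0.3905,0.5858)
F = F_att + ΣF_rep = (-21.3905,3.5858)
p' = p + 1/5·F = (4.7219,-8.2828)

Fx=-21.3905 Fy=3.5858 x'=4.7219 y'=-8.2828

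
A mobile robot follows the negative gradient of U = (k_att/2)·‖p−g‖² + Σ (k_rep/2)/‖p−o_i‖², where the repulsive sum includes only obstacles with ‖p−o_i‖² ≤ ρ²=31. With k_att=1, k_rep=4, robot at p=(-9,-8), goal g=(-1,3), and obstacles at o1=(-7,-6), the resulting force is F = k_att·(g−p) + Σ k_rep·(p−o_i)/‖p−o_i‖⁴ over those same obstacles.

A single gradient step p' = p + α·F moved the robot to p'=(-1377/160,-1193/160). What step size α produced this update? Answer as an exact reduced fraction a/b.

α = 1/20

F_att = 1·(g−p) = 1·(8,11) = (8.0000,11.0000)
o1: d²=8 ≤ ρ²=31; F_rep = 4·(-2,-2)/8² = (-0.1250,-0.1250)
F = F_att + ΣF_rep = (7.8750,10.8750)
Δp = p'−p = (0.3937,0.5437); α = Δx/Fx = (63/160) / (63/8) = 1/20
check: Δy/Fy = (87/160) / (87/8) = 1/20 ✓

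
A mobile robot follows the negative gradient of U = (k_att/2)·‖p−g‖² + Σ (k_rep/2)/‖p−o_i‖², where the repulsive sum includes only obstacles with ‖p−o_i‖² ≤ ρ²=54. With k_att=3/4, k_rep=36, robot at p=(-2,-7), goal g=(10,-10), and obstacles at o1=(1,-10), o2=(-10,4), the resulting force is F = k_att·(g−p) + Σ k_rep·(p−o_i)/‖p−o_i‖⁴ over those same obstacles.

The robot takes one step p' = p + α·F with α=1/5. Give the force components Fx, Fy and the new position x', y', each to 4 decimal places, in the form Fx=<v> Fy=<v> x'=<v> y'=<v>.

F_att = 3/4·(g−p) = 3/4·(12,-3) = (9.0000,-2.2500)
o1: d²=18 ≤ ρ²=54; F_rep = 36·(-3,3)/18² = (-0.3333,0.3333)
o2: d²=185 > ρ²=54 → inactive
F = F_att + ΣF_rep = (8.6667,-1.9167)
p' = p + 1/5·F = (-0.2667,-7.3833)

Fx=8.6667 Fy=-1.9167 x'=-0.2667 y'=-7.3833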